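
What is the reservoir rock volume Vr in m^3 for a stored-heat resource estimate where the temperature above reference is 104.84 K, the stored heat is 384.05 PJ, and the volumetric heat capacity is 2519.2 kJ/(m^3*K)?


Vr = Q_s * 1e12 / (rhoc * dT)
Vr = 384.05 * 1e12 / (2519.2 * 104.84)
Vr = 1.4541e+09 m^3


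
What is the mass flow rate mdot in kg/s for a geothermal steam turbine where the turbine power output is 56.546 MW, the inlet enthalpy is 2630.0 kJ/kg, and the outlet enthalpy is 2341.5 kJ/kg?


mdot = P * 1000 / (h_in - h_out)
mdot = 56.546 * 1000 / (2630.0 - 2341.5)
mdot = 196.00 kg/s


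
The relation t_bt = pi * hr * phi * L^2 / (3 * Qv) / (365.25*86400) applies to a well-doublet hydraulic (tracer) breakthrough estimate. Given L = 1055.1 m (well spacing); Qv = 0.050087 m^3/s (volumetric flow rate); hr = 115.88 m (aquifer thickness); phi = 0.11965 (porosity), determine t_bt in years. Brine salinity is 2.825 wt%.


t_bt = pi * hr * phi * L^2 / (3 * Qv) / (365.25*86400)
t_bt = pi * 115.88 * 0.11965 * 1055.1^2 / (3 * 0.050087) / (365.25*86400)
t_bt = 10.226 years


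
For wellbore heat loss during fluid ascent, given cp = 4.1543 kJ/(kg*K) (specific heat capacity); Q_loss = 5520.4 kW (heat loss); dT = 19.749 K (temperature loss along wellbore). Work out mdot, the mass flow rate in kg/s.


mdot = Q_loss / (cp * dT)
mdot = 5520.4 / (4.1543 * 19.749)
mdot = 67.286 kg/s


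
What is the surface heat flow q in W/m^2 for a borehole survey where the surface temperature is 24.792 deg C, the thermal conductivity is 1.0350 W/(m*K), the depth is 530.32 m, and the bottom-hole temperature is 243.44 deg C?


Step 1: grad = (T_d - T_surf)/d * 1000 = (243.44 - 24.792)/530.32 * 1000 = 412.2945 deg C/km
Step 2: q = k * grad / 1000 = 1.035 * 412.2945 / 1000 = 0.42672 W/m^2
q = 0.42672 W/m^2


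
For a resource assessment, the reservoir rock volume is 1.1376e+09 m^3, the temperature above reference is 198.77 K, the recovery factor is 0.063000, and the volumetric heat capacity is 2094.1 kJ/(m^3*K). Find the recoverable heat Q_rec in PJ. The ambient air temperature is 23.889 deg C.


Step 1: Q_s = Vr*rhoc*dT/1e12 = 1.1376e+09*2094.1*198.77/1e12 = 473.5195 PJ
Step 2: Q_rec = Q_s * RF = 473.5195 * 0.063 = 29.832 PJ
Q_rec = 29.832 PJ


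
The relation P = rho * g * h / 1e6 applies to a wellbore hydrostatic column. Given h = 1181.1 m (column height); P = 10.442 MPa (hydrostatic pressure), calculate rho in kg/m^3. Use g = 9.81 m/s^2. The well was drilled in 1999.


rho = P * 1e6 / (g * h)
rho = 10.442 * 1e6 / (9.81 * 1181.1)
rho = 901.21 kg/m^3


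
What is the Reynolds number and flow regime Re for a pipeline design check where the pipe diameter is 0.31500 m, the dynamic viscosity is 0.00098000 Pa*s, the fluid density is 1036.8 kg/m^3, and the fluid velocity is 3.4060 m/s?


Step 1: Re = rho*vel*D/mu = 1036.8*3.406*0.315/0.00098 = 1.1351e+06
Step 2: Re = 1.1351e+06 > 4000, so flow is turbulent.
Re = 1.1351e+06 (turbulent)


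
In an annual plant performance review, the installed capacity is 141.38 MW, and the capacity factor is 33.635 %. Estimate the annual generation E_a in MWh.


E_a = CF / 100 * cap * 8760
E_a = 33.635 / 100 * 141.38 * 8760
E_a = 4.1657e+05 MWh


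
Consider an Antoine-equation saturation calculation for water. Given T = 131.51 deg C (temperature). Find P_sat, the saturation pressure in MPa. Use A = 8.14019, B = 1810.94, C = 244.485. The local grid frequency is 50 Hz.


P_sat = 10^(A - B/(C + T)) / 760 * 0.101325
P_sat = 10^(8.14019 - 1810.94/(244.485 + 131.51)) / 760 * 0.101325
P_sat = 0.28100 MPa


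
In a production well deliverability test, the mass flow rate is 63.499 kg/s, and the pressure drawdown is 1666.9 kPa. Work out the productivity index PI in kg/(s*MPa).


PI = mdot * 1000 / dP
PI = 63.499 * 1000 / 1666.9
PI = 38.094 kg/(s*MPa)


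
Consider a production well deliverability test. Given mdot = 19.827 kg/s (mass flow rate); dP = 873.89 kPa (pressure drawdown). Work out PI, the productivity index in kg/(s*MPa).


PI = mdot * 1000 / dP
PI = 19.827 * 1000 / 873.89
PI = 22.688 kg/(s*MPa)


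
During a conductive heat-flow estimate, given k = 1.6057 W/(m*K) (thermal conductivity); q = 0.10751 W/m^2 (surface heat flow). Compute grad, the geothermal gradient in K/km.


grad = q * 1000 / k
grad = 0.10751 * 1000 / 1.6057
grad = 66.95522 deg C/km
Convert: 66.95522 deg C/km * 1.0 = 66.955 K/km
grad = 66.955 K/km


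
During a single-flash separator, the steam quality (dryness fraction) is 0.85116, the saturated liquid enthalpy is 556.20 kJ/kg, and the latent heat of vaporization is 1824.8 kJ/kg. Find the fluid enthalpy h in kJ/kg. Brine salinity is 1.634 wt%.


h = hf + x * hfg
h = 556.20 + 0.85116 * 1824.8
h = 2109.4 kJ/kg


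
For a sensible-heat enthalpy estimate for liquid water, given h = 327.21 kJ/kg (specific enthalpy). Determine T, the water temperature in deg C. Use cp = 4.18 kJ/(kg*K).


T = h / cp
T = 327.21 / 4.18
T = 78.280 deg C


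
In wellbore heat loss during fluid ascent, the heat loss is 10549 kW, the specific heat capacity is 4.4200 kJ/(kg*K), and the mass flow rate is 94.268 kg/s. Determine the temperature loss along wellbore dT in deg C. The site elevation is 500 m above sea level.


dT = Q_loss / (mdot * cp)
dT = 10549 / (94.268 * 4.4200)
dT = 25.31773 K
Convert (temperature difference, 1 K = 1 deg C): 25.31773 K = 25.31773 deg C
dT = 25.318 deg C


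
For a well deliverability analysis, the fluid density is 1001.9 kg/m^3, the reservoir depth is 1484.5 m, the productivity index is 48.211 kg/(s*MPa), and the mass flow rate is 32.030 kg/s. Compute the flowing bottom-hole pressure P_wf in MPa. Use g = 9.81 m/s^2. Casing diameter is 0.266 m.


Step 1: P_i = rho*g*h/1e6 = 1001.9*9.81*1484.5/1e6 = 14.59061 MPa
Step 2: P_wf = P_i - mdot/PI = 14.59061 - 32.03/48.211 = 13.926 MPa
P_wf = 13.926 MPa


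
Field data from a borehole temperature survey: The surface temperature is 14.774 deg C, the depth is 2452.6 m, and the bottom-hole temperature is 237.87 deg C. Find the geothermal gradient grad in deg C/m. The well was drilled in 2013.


grad = (T_d - T_surf) / d * 1000
grad = (237.87 - 14.774) / 2452.6 * 1000
grad = 90.96306 deg C/km
Convert: 90.96306 deg C/km * 0.001 = 0.090963 deg C/m
grad = 0.090963 deg C/m


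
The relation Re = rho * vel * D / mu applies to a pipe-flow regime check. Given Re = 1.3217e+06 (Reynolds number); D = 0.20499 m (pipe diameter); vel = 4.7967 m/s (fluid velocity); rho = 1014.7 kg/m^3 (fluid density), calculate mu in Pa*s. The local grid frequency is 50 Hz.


mu = rho * vel * D / Re
mu = 1014.7 * 4.7967 * 0.20499 / 1.3217e+06
mu = 0.00075488 Pa*s


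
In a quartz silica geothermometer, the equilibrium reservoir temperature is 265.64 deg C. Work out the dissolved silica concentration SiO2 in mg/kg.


SiO2 = 10^(5.19 - 1309/(T_eq + 273.15))
SiO2 = 10^(5.19 - 1309/(265.64 + 273.15))
SiO2 = 576.08 mg/kg


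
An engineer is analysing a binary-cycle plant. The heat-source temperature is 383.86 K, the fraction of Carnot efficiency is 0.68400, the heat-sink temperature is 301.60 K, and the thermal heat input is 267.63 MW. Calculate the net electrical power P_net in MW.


Step 1: eta = (1 - Tc/Th)*f = (1 - 301.6/383.86)*0.684 = 0.1465791
Step 2: P_net = eta * Q_in = 0.1465791 * 267.63 = 39.229 MW
P_net = 39.229 MW


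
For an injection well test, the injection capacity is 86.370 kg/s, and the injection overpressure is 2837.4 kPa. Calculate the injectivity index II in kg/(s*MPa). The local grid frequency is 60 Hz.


II = mdot * 1000 / dP
II = 86.370 * 1000 / 2837.4
II = 30.440 kg/(s*MPa)


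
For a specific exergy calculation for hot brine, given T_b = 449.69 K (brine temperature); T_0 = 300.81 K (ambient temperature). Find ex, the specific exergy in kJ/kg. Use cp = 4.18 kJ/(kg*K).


ex = cp * ((T_b - T_0) - T_0 * ln(T_b/T_0))
ex = 4.18 * ((449.69 - 300.81) - 300.81 * ln(449.69/300.81))
ex = 116.75 kJ/kg


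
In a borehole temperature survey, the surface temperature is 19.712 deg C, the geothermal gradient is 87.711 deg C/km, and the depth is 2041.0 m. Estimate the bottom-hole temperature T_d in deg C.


T_d = T_surf + grad * d / 1000
T_d = 19.712 + 87.711 * 2041.0 / 1000
T_d = 198.73 deg C


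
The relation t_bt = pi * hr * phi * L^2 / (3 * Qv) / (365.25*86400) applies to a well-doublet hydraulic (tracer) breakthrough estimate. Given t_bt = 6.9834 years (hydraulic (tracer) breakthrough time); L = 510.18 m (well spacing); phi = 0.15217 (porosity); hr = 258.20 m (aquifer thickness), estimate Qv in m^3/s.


Qv = pi*hr*phi*L^2 / (3*t_bt*365.25*86400)
Qv = pi*258.20*0.15217*510.18^2 / (3*6.9834*365.25*86400)
Qv = 0.048595 m^3/s


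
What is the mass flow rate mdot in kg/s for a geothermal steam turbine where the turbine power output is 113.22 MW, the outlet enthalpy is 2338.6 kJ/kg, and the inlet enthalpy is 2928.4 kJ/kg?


mdot = P * 1000 / (h_in - h_out)
mdot = 113.22 * 1000 / (2928.4 - 2338.6)
mdot = 191.96 kg/s


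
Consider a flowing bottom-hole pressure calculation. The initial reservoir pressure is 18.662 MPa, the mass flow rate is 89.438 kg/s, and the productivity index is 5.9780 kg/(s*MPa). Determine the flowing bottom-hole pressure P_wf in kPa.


P_wf = P_i - mdot / PI
P_wf = 18.662 - 89.438 / 5.9780
P_wf = 3.700809 MPa
Convert: 3.700809 MPa * 1000.0 = 3700.8 kPa
P_wf = 3700.8 kPa


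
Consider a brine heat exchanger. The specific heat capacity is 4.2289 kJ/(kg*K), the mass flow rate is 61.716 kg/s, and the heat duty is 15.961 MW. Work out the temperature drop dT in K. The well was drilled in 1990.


dT = Q * 1000 / (mdot * cp)
dT = 15.961 * 1000 / (61.716 * 4.2289)
dT = 61.155 K


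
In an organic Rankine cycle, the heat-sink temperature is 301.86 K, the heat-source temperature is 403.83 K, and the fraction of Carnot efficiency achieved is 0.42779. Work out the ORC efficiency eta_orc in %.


eta_orc = (1 - Tc/Th) * f * 100
eta_orc = (1 - 301.86/403.83) * 0.42779 * 100
eta_orc = 10.802 %


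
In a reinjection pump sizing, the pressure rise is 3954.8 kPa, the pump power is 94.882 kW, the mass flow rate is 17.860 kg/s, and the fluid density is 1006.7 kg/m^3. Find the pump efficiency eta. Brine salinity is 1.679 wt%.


eta = mdot * dP / (rho * P_pump)
eta = 17.860 * 3954.8 / (1006.7 * 94.882)
eta = 0.73947


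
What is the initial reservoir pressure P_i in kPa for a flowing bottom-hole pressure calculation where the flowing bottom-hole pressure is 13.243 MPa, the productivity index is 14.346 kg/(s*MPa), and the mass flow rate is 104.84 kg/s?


P_i = P_wf + mdot / PI
P_i = 13.243 + 104.84 / 14.346
P_i = 20.55096 MPa
Convert: 20.55096 MPa * 1000.0 = 20551 kPa
P_i = 20551 kPa


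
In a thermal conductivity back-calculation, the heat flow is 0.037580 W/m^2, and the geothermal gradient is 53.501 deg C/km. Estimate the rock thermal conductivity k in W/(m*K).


k = q / (grad / 1000)
k = 0.037580 / (53.501 / 1000)
k = 0.70242 W/(m*K)


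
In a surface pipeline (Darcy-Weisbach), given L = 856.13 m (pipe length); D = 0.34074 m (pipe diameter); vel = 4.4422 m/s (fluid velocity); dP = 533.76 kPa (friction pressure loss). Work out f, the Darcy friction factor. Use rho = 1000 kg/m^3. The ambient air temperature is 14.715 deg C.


f = dP*1000 / ((L/D)*(rho*vel^2/2))
f = 533.76*1000 / ((856.13/0.34074)*(1000*4.4422^2/2))
f = 0.021531


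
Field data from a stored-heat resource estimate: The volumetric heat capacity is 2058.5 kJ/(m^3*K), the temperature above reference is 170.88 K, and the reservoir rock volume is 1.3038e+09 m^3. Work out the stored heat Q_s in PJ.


Q_s = Vr * rhoc * dT / 1e12
Q_s = 1.3038e+09 * 2058.5 * 170.88 / 1e12
Q_s = 458.62 PJ


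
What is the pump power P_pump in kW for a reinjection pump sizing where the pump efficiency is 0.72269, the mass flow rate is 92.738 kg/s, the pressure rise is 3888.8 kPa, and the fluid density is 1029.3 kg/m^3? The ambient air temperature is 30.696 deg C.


P_pump = mdot * dP / (rho * eta)
P_pump = 92.738 * 3888.8 / (1029.3 * 0.72269)
P_pump = 484.82 kW


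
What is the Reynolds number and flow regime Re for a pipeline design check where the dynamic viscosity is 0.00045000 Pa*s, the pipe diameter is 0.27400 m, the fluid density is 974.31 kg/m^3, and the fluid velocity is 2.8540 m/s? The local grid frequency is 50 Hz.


Step 1: Re = rho*vel*D/mu = 974.31*2.854*0.274/0.00045 = 1.6931e+06
Step 2: Re = 1.6931e+06 > 4000, so flow is turbulent.
Re = 1.6931e+06 (turbulent)


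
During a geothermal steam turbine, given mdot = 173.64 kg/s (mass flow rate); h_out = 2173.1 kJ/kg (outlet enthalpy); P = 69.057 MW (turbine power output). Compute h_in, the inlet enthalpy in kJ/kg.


h_in = h_out + P * 1000 / mdot
h_in = 2173.1 + 69.057 * 1000 / 173.64
h_in = 2570.8 kJ/kg


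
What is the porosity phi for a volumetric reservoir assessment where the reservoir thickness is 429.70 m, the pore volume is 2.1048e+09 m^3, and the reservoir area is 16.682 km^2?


phi = Vp / (A * 1e6 * hr)
phi = 2.1048e+09 / (16.682 * 1e6 * 429.70)
phi = 0.29363


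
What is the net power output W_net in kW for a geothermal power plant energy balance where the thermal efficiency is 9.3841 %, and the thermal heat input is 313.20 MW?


W_net = eta / 100 * Q_in
W_net = 9.3841 / 100 * 313.20
W_net = 29.39100 MW
Convert: 29.39100 MW * 1000.0 = 29391 kW
W_net = 29391 kW


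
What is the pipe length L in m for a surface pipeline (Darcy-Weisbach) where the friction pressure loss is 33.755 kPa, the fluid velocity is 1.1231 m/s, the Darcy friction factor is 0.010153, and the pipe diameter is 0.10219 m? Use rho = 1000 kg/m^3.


L = dP*1000*D / (f*rho*vel^2/2)
L = 33.755*1000*0.10219 / (0.010153*1000*1.1231^2/2)
L = 538.70 m


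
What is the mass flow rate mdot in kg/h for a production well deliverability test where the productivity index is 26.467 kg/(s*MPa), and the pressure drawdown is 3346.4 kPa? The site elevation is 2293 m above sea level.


mdot = PI * dP / 1000
mdot = 26.467 * 3346.4 / 1000
mdot = 88.56917 kg/s
Convert: 88.56917 kg/s * 3600.0 = 3.1885e+05 kg/h
mdot = 3.1885e+05 kg/h


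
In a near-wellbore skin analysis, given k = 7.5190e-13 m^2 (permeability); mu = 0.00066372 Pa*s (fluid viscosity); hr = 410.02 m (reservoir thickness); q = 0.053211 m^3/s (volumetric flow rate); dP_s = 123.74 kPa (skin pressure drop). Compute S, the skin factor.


S = dP_s * 1000 * 2*pi*k*hr / (q*mu)
S = 123.74 * 1000 * 2*pi*7.5190e-13*410.02 / (0.053211*0.00066372)
S = 6.7869


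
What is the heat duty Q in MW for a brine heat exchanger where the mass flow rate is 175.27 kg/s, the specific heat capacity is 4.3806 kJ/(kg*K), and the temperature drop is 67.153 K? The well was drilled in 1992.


Q = mdot * cp * dT / 1000
Q = 175.27 * 4.3806 * 67.153 / 1000
Q = 51.559 MW


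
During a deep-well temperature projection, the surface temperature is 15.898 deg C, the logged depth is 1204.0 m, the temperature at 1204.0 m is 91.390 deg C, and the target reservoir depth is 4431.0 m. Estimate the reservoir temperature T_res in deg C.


Step 1: grad = (T_d1 - T_surf)/d1 * 1000 = (91.39 - 15.898)/1204.0 * 1000 = 62.70100 deg C/km
Step 2: T_res = T_surf + grad*d2/1000 = 15.898 + 62.70100*4431.0/1000 = 293.73 deg C
T_res = 293.73 deg C


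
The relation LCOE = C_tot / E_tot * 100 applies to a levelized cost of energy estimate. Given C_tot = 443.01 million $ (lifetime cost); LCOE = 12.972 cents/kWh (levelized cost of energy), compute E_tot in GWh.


E_tot = C_tot / LCOE * 100
E_tot = 443.01 / 12.972 * 100
E_tot = 3415.1 GWh


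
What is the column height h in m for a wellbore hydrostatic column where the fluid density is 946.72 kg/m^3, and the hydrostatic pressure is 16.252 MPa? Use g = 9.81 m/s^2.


h = P * 1e6 / (g * rho)
h = 16.252 * 1e6 / (9.81 * 946.72)
h = 1749.9 m


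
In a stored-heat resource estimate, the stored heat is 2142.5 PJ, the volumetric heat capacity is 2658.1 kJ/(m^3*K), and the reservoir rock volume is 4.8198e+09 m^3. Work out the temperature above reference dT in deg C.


dT = Q_s * 1e12 / (Vr * rhoc)
dT = 2142.5 * 1e12 / (4.8198e+09 * 2658.1)
dT = 167.2324 K
Convert (temperature difference, 1 K = 1 deg C): 167.2324 K = 167.2324 deg C
dT = 167.23 deg C


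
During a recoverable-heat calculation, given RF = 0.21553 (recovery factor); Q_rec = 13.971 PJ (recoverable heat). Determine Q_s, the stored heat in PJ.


Q_s = Q_rec / RF
Q_s = 13.971 / 0.21553
Q_s = 64.822 PJ


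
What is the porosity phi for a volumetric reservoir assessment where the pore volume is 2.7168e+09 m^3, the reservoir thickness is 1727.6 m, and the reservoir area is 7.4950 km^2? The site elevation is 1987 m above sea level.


phi = Vp / (A * 1e6 * hr)
phi = 2.7168e+09 / (7.4950 * 1e6 * 1727.6)
phi = 0.20982


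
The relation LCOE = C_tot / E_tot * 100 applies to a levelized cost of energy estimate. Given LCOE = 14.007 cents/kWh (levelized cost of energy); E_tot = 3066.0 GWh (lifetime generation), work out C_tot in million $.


C_tot = LCOE / 100 * E_tot
C_tot = 14.007 / 100 * 3066.0
C_tot = 429.45 million $


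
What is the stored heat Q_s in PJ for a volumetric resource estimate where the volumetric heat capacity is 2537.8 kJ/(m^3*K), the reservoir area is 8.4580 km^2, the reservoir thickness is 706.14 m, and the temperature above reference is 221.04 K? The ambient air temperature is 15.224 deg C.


Step 1: Vr = A*1e6*hr = 8.458*1e6*706.14 = 5.972532e+09 m^3
Step 2: Q_s = Vr*rhoc*dT/1e12 = 5.972532e+09*2537.8*221.04/1e12 = 3350.3 PJ
Q_s = 3350.3 PJ


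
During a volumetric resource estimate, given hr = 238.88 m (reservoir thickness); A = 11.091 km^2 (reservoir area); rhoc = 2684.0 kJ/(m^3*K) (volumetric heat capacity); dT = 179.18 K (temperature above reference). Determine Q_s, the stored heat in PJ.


Step 1: Vr = A*1e6*hr = 11.091*1e6*238.88 = 2.649418e+09 m^3
Step 2: Q_s = Vr*rhoc*dT/1e12 = 2.649418e+09*2684.0*179.18/1e12 = 1274.2 PJ
Q_s = 1274.2 PJ


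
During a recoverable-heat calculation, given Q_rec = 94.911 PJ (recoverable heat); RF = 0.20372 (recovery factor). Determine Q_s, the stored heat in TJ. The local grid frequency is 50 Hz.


Q_s = Q_rec / RF
Q_s = 94.911 / 0.20372
Q_s = 465.8895 PJ
Convert: 465.8895 PJ * 1000.0 = 4.6589e+05 TJ
Q_s = 4.6589e+05 TJ


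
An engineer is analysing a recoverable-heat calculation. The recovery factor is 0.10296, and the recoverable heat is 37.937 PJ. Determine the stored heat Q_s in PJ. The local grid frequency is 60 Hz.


Q_s = Q_rec / RF
Q_s = 37.937 / 0.10296
Q_s = 368.46 PJ


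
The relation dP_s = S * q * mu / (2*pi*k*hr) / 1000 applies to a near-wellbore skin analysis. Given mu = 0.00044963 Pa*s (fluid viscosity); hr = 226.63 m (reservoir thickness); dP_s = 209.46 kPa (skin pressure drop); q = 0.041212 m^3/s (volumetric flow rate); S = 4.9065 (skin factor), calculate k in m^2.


k = S*q*mu / (2*pi*dP_s*1000*hr)
k = 4.9065*0.041212*0.00044963 / (2*pi*209.46*1000*226.63)
k = 3.0483e-13 m^2


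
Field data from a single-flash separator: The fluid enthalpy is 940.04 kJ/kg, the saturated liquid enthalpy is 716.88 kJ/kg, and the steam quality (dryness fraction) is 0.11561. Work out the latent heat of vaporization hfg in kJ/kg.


hfg = (h - hf) / x
hfg = (940.04 - 716.88) / 0.11561
hfg = 1930.3 kJ/kg


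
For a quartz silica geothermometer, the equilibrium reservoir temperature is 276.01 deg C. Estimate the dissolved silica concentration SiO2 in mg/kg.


SiO2 = 10^(5.19 - 1309/(T_eq + 273.15))
SiO2 = 10^(5.19 - 1309/(276.01 + 273.15))
SiO2 = 640.26 mg/kg


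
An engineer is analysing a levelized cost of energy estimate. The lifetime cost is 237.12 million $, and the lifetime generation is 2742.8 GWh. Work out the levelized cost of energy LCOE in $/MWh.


LCOE = C_tot / E_tot * 100
LCOE = 237.12 / 2742.8 * 100
LCOE = 8.645180 cents/kWh
Convert: 8.645180 cents/kWh * 10.0 = 86.452 $/MWh
LCOE = 86.452 $/MWh


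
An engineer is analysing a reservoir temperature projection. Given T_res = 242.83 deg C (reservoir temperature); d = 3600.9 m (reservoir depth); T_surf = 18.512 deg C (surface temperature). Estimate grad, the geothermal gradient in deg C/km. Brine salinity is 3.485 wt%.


grad = (T_res - T_surf) / d * 1000
grad = (242.83 - 18.512) / 3600.9 * 1000
grad = 62.295 deg C/km


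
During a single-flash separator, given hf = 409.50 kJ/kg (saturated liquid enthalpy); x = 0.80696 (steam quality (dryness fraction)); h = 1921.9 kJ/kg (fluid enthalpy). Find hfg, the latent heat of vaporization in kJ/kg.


hfg = (h - hf) / x
hfg = (1921.9 - 409.50) / 0.80696
hfg = 1874.2 kJ/kg


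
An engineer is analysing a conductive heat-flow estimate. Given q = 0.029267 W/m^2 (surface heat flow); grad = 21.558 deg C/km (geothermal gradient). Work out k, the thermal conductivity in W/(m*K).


k = q * 1000 / grad
k = 0.029267 * 1000 / 21.558
k = 1.3576 W/(m*K)


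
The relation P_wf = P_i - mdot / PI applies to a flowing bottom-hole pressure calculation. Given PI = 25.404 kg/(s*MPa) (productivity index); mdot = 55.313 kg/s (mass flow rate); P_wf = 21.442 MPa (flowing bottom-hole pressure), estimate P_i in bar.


P_i = P_wf + mdot / PI
P_i = 21.442 + 55.313 / 25.404
P_i = 23.61933 MPa
Convert: 23.61933 MPa * 10.0 = 236.19 bar
P_i = 236.19 bar


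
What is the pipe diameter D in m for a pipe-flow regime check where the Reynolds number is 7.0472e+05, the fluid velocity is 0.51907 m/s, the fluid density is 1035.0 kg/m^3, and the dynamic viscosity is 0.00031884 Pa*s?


D = Re * mu / (rho * vel)
D = 7.0472e+05 * 0.00031884 / (1035.0 * 0.51907)
D = 0.41824 m


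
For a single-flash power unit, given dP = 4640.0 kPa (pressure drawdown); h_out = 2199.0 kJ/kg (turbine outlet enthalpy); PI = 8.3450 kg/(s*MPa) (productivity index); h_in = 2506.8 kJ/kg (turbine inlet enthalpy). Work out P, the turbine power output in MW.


Step 1: mdot = PI * dP / 1000 = 8.345 * 4640.0 / 1000 = 38.72080 kg/s
Step 2: P = mdot*(h_in - h_out)/1000 = 38.72080*(2506.8 - 2199.0)/1000 = 11.918 MW
P = 11.918 MW


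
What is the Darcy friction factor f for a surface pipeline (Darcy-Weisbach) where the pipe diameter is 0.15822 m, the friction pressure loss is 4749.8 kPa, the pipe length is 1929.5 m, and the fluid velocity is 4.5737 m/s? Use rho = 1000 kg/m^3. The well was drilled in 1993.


f = dP*1000 / ((L/D)*(rho*vel^2/2))
f = 4749.8*1000 / ((1929.5/0.15822)*(1000*4.5737^2/2))
f = 0.037238


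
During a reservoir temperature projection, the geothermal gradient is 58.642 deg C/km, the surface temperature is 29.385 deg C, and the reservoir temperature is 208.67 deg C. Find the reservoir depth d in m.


d = (T_res - T_surf) / grad * 1000
d = (208.67 - 29.385) / 58.642 * 1000
d = 3057.3 m


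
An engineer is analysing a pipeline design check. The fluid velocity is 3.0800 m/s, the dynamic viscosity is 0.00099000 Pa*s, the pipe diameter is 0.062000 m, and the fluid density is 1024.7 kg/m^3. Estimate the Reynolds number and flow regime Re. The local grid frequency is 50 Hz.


Step 1: Re = rho*vel*D/mu = 1024.7*3.08*0.062/0.00099 = 1.9765e+05
Step 2: Re = 1.9765e+05 > 4000, so flow is turbulent.
Re = 1.9765e+05 (turbulent)


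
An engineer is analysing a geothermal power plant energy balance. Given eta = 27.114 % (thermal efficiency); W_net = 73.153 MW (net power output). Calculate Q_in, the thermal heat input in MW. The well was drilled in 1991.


Q_in = W_net / (eta / 100)
Q_in = 73.153 / (27.114 / 100)
Q_in = 269.80 MW


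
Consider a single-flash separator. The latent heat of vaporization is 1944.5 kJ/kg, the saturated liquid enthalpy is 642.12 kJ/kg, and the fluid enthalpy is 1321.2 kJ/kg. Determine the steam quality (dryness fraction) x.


x = (h - hf) / hfg
x = (1321.2 - 642.12) / 1944.5
x = 0.34923


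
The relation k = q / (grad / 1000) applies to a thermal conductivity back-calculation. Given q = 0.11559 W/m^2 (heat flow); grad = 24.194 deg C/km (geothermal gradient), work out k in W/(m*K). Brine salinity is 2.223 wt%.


k = q / (grad / 1000)
k = 0.11559 / (24.194 / 1000)
k = 4.7776 W/(m*K)


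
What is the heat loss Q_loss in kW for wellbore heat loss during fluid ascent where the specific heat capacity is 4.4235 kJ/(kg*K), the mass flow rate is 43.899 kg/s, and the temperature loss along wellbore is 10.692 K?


Q_loss = mdot * cp * dT
Q_loss = 43.899 * 4.4235 * 10.692
Q_loss = 2076.2 kW


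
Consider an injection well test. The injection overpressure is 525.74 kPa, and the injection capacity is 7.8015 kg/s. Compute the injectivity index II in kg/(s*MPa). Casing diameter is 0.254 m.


II = mdot * 1000 / dP
II = 7.8015 * 1000 / 525.74
II = 14.839 kg/(s*MPa)


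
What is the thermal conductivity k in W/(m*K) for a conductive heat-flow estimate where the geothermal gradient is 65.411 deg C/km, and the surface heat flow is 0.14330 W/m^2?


k = q * 1000 / grad
k = 0.14330 * 1000 / 65.411
k = 2.1908 W/(m*K)


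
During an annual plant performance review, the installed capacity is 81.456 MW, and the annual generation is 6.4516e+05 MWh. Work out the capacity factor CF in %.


CF = E_a / (cap * 8760) * 100
CF = 6.4516e+05 / (81.456 * 8760) * 100
CF = 90.415 %


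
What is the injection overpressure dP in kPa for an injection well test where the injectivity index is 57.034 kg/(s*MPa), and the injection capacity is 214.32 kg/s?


dP = mdot * 1000 / II
dP = 214.32 * 1000 / 57.034
dP = 3757.8 kPa


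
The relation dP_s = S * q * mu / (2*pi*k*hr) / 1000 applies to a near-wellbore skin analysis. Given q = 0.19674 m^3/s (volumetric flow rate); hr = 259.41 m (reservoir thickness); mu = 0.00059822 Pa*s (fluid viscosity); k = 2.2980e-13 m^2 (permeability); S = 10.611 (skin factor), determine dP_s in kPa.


dP_s = S * q * mu / (2*pi*k*hr) / 1000
dP_s = 10.611 * 0.19674 * 0.00059822 / (2*pi*2.2980e-13*259.41) / 1000
dP_s = 3334.2 kPa


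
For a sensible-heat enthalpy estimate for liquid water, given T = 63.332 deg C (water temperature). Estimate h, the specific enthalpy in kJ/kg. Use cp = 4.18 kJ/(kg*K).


h = cp * T
h = 4.18 * 63.332
h = 264.73 kJ/kg


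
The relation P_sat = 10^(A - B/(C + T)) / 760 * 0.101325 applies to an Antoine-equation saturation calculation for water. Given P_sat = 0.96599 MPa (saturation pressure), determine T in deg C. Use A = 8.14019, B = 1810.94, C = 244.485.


T = B / (A - log10(P_sat * 760 / 0.101325)) - C
T = 1810.94 / (8.14019 - log10(0.96599 * 760 / 0.101325)) - 244.485
T = 178.62 deg C


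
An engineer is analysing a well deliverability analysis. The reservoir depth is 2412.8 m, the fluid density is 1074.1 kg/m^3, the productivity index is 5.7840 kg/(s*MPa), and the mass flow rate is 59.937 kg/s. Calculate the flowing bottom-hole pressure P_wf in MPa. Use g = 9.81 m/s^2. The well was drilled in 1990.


Step 1: P_i = rho*g*h/1e6 = 1074.1*9.81*2412.8/1e6 = 25.42348 MPa
Step 2: P_wf = P_i - mdot/PI = 25.42348 - 59.937/5.784 = 15.061 MPa
P_wf = 15.061 MPa


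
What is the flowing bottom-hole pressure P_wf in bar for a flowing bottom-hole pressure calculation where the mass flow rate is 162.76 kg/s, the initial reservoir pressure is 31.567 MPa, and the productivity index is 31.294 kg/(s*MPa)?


P_wf = P_i - mdot / PI
P_wf = 31.567 - 162.76 / 31.294
P_wf = 26.36600 MPa
Convert: 26.36600 MPa * 10.0 = 263.66 bar
P_wf = 263.66 bar


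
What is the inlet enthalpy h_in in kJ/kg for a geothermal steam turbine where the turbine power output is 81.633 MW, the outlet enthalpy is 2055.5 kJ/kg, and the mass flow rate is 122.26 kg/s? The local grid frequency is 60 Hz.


h_in = h_out + P * 1000 / mdot
h_in = 2055.5 + 81.633 * 1000 / 122.26
h_in = 2723.2 kJ/kg


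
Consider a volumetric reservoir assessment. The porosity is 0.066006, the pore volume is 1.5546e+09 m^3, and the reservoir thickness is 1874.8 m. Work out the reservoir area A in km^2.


A = Vp / (1e6 * hr * phi)
A = 1.5546e+09 / (1e6 * 1874.8 * 0.066006)
A = 12.563 km^2


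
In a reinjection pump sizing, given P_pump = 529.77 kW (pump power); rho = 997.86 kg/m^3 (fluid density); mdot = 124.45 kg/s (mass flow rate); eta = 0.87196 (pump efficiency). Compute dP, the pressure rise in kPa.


dP = P_pump * rho * eta / mdot
dP = 529.77 * 997.86 * 0.87196 / 124.45
dP = 3703.9 kPa


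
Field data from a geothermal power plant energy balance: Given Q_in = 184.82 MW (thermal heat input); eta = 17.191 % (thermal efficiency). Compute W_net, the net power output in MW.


W_net = eta / 100 * Q_in
W_net = 17.191 / 100 * 184.82
W_net = 31.772 MW


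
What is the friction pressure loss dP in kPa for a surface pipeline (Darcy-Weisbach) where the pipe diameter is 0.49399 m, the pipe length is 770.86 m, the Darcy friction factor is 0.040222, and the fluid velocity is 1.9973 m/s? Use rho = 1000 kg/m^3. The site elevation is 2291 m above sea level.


dP = f * (L/D) * (rho*vel^2/2) / 1000
dP = 0.040222 * (770.86/0.49399) * (1000*1.9973^2/2) / 1000
dP = 125.19 kPa


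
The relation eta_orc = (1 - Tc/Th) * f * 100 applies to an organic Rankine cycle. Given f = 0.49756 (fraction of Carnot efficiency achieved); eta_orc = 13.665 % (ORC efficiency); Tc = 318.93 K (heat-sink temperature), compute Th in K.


Th = Tc / (1 - (eta_orc/100)/f)
Th = 318.93 / (1 - (13.665/100)/0.49756)
Th = 439.69 K


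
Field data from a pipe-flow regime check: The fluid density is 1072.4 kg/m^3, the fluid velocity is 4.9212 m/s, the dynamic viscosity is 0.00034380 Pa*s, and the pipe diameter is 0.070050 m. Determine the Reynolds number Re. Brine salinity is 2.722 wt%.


Re = rho * vel * D / mu
Re = 1072.4 * 4.9212 * 0.070050 / 0.00034380
Re = 1.0753e+06


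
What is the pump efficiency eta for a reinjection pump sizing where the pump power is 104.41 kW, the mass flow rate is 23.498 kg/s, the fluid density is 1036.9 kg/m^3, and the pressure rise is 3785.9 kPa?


eta = mdot * dP / (rho * P_pump)
eta = 23.498 * 3785.9 / (1036.9 * 104.41)
eta = 0.82171


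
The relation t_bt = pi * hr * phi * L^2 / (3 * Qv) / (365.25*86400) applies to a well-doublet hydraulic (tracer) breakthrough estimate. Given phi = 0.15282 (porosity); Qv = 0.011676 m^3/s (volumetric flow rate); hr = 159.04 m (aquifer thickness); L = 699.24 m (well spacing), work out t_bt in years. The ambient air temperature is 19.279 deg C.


t_bt = pi * hr * phi * L^2 / (3 * Qv) / (365.25*86400)
t_bt = pi * 159.04 * 0.15282 * 699.24^2 / (3 * 0.011676) / (365.25*86400)
t_bt = 33.773 years


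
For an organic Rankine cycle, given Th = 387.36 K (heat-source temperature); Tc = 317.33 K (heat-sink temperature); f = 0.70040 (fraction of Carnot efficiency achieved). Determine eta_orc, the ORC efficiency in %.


eta_orc = (1 - Tc/Th) * f * 100
eta_orc = (1 - 317.33/387.36) * 0.70040 * 100
eta_orc = 12.662 %


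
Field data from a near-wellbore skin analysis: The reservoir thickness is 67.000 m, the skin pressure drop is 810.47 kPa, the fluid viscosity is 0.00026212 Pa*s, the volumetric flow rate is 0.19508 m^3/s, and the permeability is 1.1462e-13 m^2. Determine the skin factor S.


S = dP_s * 1000 * 2*pi*k*hr / (q*mu)
S = 810.47 * 1000 * 2*pi*1.1462e-13*67.000 / (0.19508*0.00026212)
S = 0.76478


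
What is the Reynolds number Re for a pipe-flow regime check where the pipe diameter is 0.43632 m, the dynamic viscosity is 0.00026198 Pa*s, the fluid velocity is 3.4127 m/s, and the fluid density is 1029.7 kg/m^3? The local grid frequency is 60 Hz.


Re = rho * vel * D / mu
Re = 1029.7 * 3.4127 * 0.43632 / 0.00026198
Re = 5.8526e+06


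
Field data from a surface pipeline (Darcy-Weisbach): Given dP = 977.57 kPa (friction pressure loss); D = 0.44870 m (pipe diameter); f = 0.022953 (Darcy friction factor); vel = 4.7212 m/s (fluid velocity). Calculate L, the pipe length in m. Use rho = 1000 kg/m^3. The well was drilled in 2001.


L = dP*1000*D / (f*rho*vel^2/2)
L = 977.57*1000*0.44870 / (0.022953*1000*4.7212^2/2)
L = 1714.7 m


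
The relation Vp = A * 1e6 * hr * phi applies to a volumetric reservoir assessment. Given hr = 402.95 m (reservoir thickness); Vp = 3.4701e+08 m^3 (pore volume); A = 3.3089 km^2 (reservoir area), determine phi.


phi = Vp / (A * 1e6 * hr)
phi = 3.4701e+08 / (3.3089 * 1e6 * 402.95)
phi = 0.26026


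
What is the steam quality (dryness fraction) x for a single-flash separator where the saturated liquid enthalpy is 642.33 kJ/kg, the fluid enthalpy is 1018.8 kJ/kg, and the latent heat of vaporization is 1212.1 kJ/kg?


x = (h - hf) / hfg
x = (1018.8 - 642.33) / 1212.1
x = 0.31059


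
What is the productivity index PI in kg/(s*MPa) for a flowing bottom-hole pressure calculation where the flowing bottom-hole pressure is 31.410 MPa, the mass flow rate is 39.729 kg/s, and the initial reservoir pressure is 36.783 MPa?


PI = mdot / (P_i - P_wf)
PI = 39.729 / (36.783 - 31.410)
PI = 7.3942 kg/(s*MPa)


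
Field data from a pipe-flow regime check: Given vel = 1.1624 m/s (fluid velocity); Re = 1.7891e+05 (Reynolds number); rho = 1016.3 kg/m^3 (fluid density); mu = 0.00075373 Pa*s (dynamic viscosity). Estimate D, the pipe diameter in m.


D = Re * mu / (rho * vel)
D = 1.7891e+05 * 0.00075373 / (1016.3 * 1.1624)
D = 0.11415 m


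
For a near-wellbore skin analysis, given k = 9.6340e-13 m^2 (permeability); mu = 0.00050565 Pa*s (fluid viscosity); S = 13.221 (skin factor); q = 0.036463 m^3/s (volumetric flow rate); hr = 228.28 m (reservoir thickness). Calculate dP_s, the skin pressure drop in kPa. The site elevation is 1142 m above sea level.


dP_s = S * q * mu / (2*pi*k*hr) / 1000
dP_s = 13.221 * 0.036463 * 0.00050565 / (2*pi*9.6340e-13*228.28) / 1000
dP_s = 176.41 kPa


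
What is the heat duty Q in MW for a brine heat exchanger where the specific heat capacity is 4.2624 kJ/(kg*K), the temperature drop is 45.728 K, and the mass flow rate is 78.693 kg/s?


Q = mdot * cp * dT / 1000
Q = 78.693 * 4.2624 * 45.728 / 1000
Q = 15.338 MW


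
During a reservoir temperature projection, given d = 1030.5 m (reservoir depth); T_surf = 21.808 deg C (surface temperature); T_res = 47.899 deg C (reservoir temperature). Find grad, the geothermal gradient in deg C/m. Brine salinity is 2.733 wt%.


grad = (T_res - T_surf) / d * 1000
grad = (47.899 - 21.808) / 1030.5 * 1000
grad = 25.31878 deg C/km
Convert: 25.31878 deg C/km * 0.001 = 0.025319 deg C/m
grad = 0.025319 deg C/m


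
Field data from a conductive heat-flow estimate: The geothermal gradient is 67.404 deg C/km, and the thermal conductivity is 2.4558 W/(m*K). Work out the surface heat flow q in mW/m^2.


q = k * grad / 1000
q = 2.4558 * 67.404 / 1000
q = 0.1655307 W/m^2
Convert: 0.1655307 W/m^2 * 1000.0 = 165.53 mW/m^2
q = 165.53 mW/m^2


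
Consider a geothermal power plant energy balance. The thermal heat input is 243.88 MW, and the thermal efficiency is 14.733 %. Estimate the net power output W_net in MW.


W_net = eta / 100 * Q_in
W_net = 14.733 / 100 * 243.88
W_net = 35.931 MW


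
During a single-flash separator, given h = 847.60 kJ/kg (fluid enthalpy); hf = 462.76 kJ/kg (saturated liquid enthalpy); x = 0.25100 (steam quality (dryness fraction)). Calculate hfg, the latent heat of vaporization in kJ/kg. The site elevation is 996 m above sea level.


hfg = (h - hf) / x
hfg = (847.60 - 462.76) / 0.25100
hfg = 1533.2 kJ/kg


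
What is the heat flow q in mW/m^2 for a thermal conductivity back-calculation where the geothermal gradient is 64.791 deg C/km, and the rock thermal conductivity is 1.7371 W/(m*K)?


q = k * grad / 1000
q = 1.7371 * 64.791 / 1000
q = 0.1125484 W/m^2
Convert: 0.1125484 W/m^2 * 1000.0 = 112.55 mW/m^2
q = 112.55 mW/m^2


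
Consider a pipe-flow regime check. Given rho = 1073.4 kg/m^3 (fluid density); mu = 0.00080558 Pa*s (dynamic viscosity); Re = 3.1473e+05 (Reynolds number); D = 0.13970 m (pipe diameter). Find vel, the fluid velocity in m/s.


vel = Re * mu / (rho * D)
vel = 3.1473e+05 * 0.00080558 / (1073.4 * 0.13970)
vel = 1.6908 m/s


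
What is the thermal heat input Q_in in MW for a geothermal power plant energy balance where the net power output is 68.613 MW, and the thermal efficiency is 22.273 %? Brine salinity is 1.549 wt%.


Q_in = W_net / (eta / 100)
Q_in = 68.613 / (22.273 / 100)
Q_in = 308.05 MW


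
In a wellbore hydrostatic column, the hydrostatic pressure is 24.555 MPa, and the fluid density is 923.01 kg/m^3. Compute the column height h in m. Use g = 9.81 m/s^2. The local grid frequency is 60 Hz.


h = P * 1e6 / (g * rho)
h = 24.555 * 1e6 / (9.81 * 923.01)
h = 2711.8 m


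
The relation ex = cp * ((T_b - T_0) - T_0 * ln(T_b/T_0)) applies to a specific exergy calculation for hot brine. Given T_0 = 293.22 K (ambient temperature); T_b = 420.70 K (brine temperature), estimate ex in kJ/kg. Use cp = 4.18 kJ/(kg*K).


ex = cp * ((T_b - T_0) - T_0 * ln(T_b/T_0))
ex = 4.18 * ((420.70 - 293.22) - 293.22 * ln(420.70/293.22))
ex = 90.407 kJ/kg


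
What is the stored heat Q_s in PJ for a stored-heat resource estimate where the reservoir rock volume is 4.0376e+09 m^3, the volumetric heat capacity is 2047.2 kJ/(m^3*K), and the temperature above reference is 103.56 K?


Q_s = Vr * rhoc * dT / 1e12
Q_s = 4.0376e+09 * 2047.2 * 103.56 / 1e12
Q_s = 856.00 PJ


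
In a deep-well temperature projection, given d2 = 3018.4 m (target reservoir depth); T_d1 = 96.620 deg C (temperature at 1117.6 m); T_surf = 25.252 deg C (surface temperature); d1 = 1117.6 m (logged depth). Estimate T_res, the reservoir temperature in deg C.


Step 1: grad = (T_d1 - T_surf)/d1 * 1000 = (96.62 - 25.252)/1117.6 * 1000 = 63.85827 deg C/km
Step 2: T_res = T_surf + grad*d2/1000 = 25.252 + 63.85827*3018.4/1000 = 218.00 deg C
T_res = 218.00 deg C


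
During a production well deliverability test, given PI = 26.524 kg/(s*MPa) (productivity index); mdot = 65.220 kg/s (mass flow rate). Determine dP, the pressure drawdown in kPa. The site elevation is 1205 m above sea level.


dP = mdot * 1000 / PI
dP = 65.220 * 1000 / 26.524
dP = 2458.9 kPa


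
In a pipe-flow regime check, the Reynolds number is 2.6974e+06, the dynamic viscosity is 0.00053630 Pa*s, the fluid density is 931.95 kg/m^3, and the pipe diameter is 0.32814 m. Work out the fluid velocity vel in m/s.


vel = Re * mu / (rho * D)
vel = 2.6974e+06 * 0.00053630 / (931.95 * 0.32814)
vel = 4.7304 m/s


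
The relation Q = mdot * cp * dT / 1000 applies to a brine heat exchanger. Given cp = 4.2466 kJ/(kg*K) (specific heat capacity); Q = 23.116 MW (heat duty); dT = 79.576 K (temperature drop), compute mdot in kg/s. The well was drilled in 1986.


mdot = Q * 1000 / (cp * dT)
mdot = 23.116 * 1000 / (4.2466 * 79.576)
mdot = 68.405 kg/s


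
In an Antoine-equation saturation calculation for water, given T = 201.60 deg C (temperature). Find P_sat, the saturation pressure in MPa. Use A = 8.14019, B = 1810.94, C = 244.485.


P_sat = 10^(A - B/(C + T)) / 760 * 0.101325
P_sat = 10^(8.14019 - 1810.94/(244.485 + 201.60)) / 760 * 0.101325
P_sat = 1.6050 MPa


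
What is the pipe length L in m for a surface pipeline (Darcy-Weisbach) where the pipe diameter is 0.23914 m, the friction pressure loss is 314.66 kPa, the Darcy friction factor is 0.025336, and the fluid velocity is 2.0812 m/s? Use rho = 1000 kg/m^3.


L = dP*1000*D / (f*rho*vel^2/2)
L = 314.66*1000*0.23914 / (0.025336*1000*2.0812^2/2)
L = 1371.4 m


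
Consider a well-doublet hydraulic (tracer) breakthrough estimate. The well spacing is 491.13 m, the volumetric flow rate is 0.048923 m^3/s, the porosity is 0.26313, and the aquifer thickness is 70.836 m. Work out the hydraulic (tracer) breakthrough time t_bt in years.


t_bt = pi * hr * phi * L^2 / (3 * Qv) / (365.25*86400)
t_bt = pi * 70.836 * 0.26313 * 491.13^2 / (3 * 0.048923) / (365.25*86400)
t_bt = 3.0495 years


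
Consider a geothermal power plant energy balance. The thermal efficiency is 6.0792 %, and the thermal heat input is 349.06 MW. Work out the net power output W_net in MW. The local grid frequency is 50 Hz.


W_net = eta / 100 * Q_in
W_net = 6.0792 / 100 * 349.06
W_net = 21.220 MW
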